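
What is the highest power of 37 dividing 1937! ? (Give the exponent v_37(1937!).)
v_37(1937!) = 53

Legendre's formula: v_p(n!) = Σ_{k ≥ 1} ⌊n / p^k⌋. For p = 37, n = 1937, the terms are:
  ⌊1937/37^1⌋ = ⌊1937/37⌋ = 52
  ⌊1937/37^2⌋ = ⌊1937/1369⌋ = 1
(the next term ⌊1937/37^3⌋ = 0, terminating the sum). Summing: v_37(1937!) = 52 + 1 = 53.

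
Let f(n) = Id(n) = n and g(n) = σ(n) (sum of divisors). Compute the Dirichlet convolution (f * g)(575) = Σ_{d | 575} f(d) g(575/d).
(Id * σ)(575) = 4042

Divisors of 575: [1, 5, 23, 25, 115, 575]. For each d | 575:
  d = 1: Id(1) · σ(575/1) = 1 · 744 = 744
  d = 5: Id(5) · σ(575/5) = 5 · 144 = 720
  d = 23: Id(23) · σ(575/23) = 23 · 31 = 713
  d = 25: Id(25) · σ(575/25) = 25 · 24 = 600
  d = 115: Id(115) · σ(575/115) = 115 · 6 = 690
  d = 575: Id(575) · σ(575/575) = 575 · 1 = 575
Summing: (Id * σ)(575) = 744 + 720 + 713 + 600 + 690 + 575 = 4042.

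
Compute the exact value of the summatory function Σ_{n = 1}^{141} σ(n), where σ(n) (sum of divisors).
Σ_{n ≤ 141} σ(n) = 16399

Compute σ(n) for each 1 ≤ n ≤ 141: σ(1) = 1, σ(2) = 3, σ(3) = 4, σ(4) = 7, σ(5) = 6, σ(6) = 12, σ(7) = 8, σ(8) = 15, σ(9) = 13, σ(10) = 18, σ(11) = 12, σ(12) = 28, σ(13) = 14, σ(14) = 24, σ(15) = 24, σ(16) = 31, σ(17) = 18, σ(18) = 39, σ(19) = 20, σ(20) = 42, σ(21) = 32, σ(22) = 36, σ(23) = 24, σ(24) = 60, σ(25) = 31, σ(26) = 42, σ(27) = 40, σ(28) = 56, σ(29) = 30, σ(30) = 72, σ(31) = 32, σ(32) = 63, σ(33) = 48, σ(34) = 54, σ(35) = 48, σ(36) = 91, σ(37) = 38, σ(38) = 60, σ(39) = 56, σ(40) = 90, σ(41) = 42, σ(42) = 96, σ(43) = 44, σ(44) = 84, σ(45) = 78, σ(46) = 72, σ(47) = 48, σ(48) = 124, σ(49) = 57, σ(50) = 93, σ(51) = 72, σ(52) = 98, σ(53) = 54, σ(54) = 120, σ(55) = 72, σ(56) = 120, σ(57) = 80, σ(58) = 90, σ(59) = 60, σ(60) = 168, σ(61) = 62, σ(62) = 96, σ(63) = 104, σ(64) = 127, σ(65) = 84, σ(66) = 144, σ(67) = 68, σ(68) = 126, σ(69) = 96, σ(70) = 144, σ(71) = 72, σ(72) = 195, σ(73) = 74, σ(74) = 114, σ(75) = 124, σ(76) = 140, σ(77) = 96, σ(78) = 168, σ(79) = 80, σ(80) = 186, σ(81) = 121, σ(82) = 126, σ(83) = 84, σ(84) = 224, σ(85) = 108, σ(86) = 132, σ(87) = 120, σ(88) = 180, σ(89) = 90, σ(90) = 234, σ(91) = 112, σ(92) = 168, σ(93) = 128, σ(94) = 144, σ(95) = 120, σ(96) = 252, σ(97) = 98, σ(98) = 171, σ(99) = 156, σ(100) = 217, σ(101) = 102, σ(102) = 216, σ(103) = 104, σ(104) = 210, σ(105) = 192, σ(106) = 162, σ(107) = 108, σ(108) = 280, σ(109) = 110, σ(110) = 216, σ(111) = 152, σ(112) = 248, σ(113) = 114, σ(114) = 240, σ(115) = 144, σ(116) = 210, σ(117) = 182, σ(118) = 180, σ(119) = 144, σ(120) = 360, σ(121) = 133, σ(122) = 186, σ(123) = 168, σ(124) = 224, σ(125) = 156, σ(126) = 312, σ(127) = 128, σ(128) = 255, σ(129) = 176, σ(130) = 252, σ(131) = 132, σ(132) = 336, σ(133) = 160, σ(134) = 204, σ(135) = 240, σ(136) = 270, σ(137) = 138, σ(138) = 288, σ(139) = 140, σ(140) = 336, σ(141) = 192. Summing all 141 values: 16399. (Average order: Σ_{n ≤ x} σ(n) ~ (π²/12) x². For x = 141, (π²/12)·141² ≈ 16351.47.)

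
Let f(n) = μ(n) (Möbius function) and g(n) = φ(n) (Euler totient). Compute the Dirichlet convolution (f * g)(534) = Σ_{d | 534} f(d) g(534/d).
(μ * φ)(534) = 0

Divisors of 534: [1, 2, 3, 6, 89, 178, 267, 534]. For each d | 534:
  d = 1: μ(1) · φ(534/1) = 1 · 176 = 176
  d = 2: μ(2) · φ(534/2) = -1 · 176 = -176
  d = 3: μ(3) · φ(534/3) = -1 · 88 = -88
  d = 6: μ(6) · φ(534/6) = 1 · 88 = 88
  d = 89: μ(89) · φ(534/89) = -1 · 2 = -2
  d = 178: μ(178) · φ(534/178) = 1 · 2 = 2
  d = 267: μ(267) · φ(534/267) = 1 · 1 = 1
  d = 534: μ(534) · φ(534/534) = -1 · 1 = -1
Summing: (μ * φ)(534) = 176 + -176 + -88 + 88 + -2 + 2 + 1 + -1 = 0.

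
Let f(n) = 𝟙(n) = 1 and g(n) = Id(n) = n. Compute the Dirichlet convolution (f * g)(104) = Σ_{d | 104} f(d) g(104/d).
(𝟙 * Id)(104) = 210

Divisors of 104: [1, 2, 4, 8, 13, 26, 52, 104]. For each d | 104:
  d = 1: 𝟙(1) · Id(104/1) = 1 · 104 = 104
  d = 2: 𝟙(2) · Id(104/2) = 1 · 52 = 52
  d = 4: 𝟙(4) · Id(104/4) = 1 · 26 = 26
  d = 8: 𝟙(8) · Id(104/8) = 1 · 13 = 13
  d = 13: 𝟙(13) · Id(104/13) = 1 · 8 = 8
  d = 26: 𝟙(26) · Id(104/26) = 1 · 4 = 4
  d = 52: 𝟙(52) · Id(104/52) = 1 · 2 = 2
  d = 104: 𝟙(104) · Id(104/104) = 1 · 1 = 1
Summing: (𝟙 * Id)(104) = 104 + 52 + 26 + 13 + 8 + 4 + 2 + 1 = 210.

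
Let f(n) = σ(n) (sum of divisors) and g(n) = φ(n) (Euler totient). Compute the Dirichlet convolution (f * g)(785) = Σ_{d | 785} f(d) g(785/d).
(σ * φ)(785) = 3140

Divisors of 785: [1, 5, 157, 785]. For each d | 785:
  d = 1: σ(1) · φ(785/1) = 1 · 624 = 624
  d = 5: σ(5) · φ(785/5) = 6 · 156 = 936
  d = 157: σ(157) · φ(785/157) = 158 · 4 = 632
  d = 785: σ(785) · φ(785/785) = 948 · 1 = 948
Summing: (σ * φ)(785) = 624 + 936 + 632 + 948 = 3140.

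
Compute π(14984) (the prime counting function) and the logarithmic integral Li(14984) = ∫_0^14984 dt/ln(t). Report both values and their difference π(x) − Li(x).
π(14984) = 1754;  Li(14984) ≈ 1774.96;  π(x) − Li(x) ≈ -20.96.

Direct count of primes ≤ 14984 gives π(14984) = 1754. Numerical evaluation of the logarithmic integral gives Li(14984) ≈ 1774.96. The difference π(x) − Li(x) ≈ -20.96 is typically negative for small/moderate x (Li(x) overestimates), though Littlewood's theorem shows this sign changes infinitely often.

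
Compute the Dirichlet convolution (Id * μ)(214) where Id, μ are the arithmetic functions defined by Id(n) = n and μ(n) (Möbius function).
(Id * μ)(214) = 106

Divisors of 214: [1, 2, 107, 214]. For each d | 214:
  d = 1: Id(1) · μ(214/1) = 1 · 1 = 1
  d = 2: Id(2) · μ(214/2) = 2 · -1 = -2
  d = 107: Id(107) · μ(214/107) = 107 · -1 = -107
  d = 214: Id(214) · μ(214/214) = 214 · 1 = 214
Summing: (Id * μ)(214) = 1 + -2 + -107 + 214 = 106.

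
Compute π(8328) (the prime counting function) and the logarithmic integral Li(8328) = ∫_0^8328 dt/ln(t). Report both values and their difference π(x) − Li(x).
π(8328) = 1044;  Li(8328) ≈ 1062.83;  π(x) − Li(x) ≈ -18.83.

Direct count of primes ≤ 8328 gives π(8328) = 1044. Numerical evaluation of the logarithmic integral gives Li(8328) ≈ 1062.83. The difference π(x) − Li(x) ≈ -18.83 is typically negative for small/moderate x (Li(x) overestimates), though Littlewood's theorem shows this sign changes infinitely often.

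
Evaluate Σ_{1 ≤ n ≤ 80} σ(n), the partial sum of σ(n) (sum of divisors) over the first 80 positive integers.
Σ_{n ≤ 80} σ(n) = 5314

Compute σ(n) for each 1 ≤ n ≤ 80: σ(1) = 1, σ(2) = 3, σ(3) = 4, σ(4) = 7, σ(5) = 6, σ(6) = 12, σ(7) = 8, σ(8) = 15, σ(9) = 13, σ(10) = 18, σ(11) = 12, σ(12) = 28, σ(13) = 14, σ(14) = 24, σ(15) = 24, σ(16) = 31, σ(17) = 18, σ(18) = 39, σ(19) = 20, σ(20) = 42, σ(21) = 32, σ(22) = 36, σ(23) = 24, σ(24) = 60, σ(25) = 31, σ(26) = 42, σ(27) = 40, σ(28) = 56, σ(29) = 30, σ(30) = 72, σ(31) = 32, σ(32) = 63, σ(33) = 48, σ(34) = 54, σ(35) = 48, σ(36) = 91, σ(37) = 38, σ(38) = 60, σ(39) = 56, σ(40) = 90, σ(41) = 42, σ(42) = 96, σ(43) = 44, σ(44) = 84, σ(45) = 78, σ(46) = 72, σ(47) = 48, σ(48) = 124, σ(49) = 57, σ(50) = 93, σ(51) = 72, σ(52) = 98, σ(53) = 54, σ(54) = 120, σ(55) = 72, σ(56) = 120, σ(57) = 80, σ(58) = 90, σ(59) = 60, σ(60) = 168, σ(61) = 62, σ(62) = 96, σ(63) = 104, σ(64) = 127, σ(65) = 84, σ(66) = 144, σ(67) = 68, σ(68) = 126, σ(69) = 96, σ(70) = 144, σ(71) = 72, σ(72) = 195, σ(73) = 74, σ(74) = 114, σ(75) = 124, σ(76) = 140, σ(77) = 96, σ(78) = 168, σ(79) = 80, σ(80) = 186. Summing all 80 values: 5314. (Average order: Σ_{n ≤ x} σ(n) ~ (π²/12) x². For x = 80, (π²/12)·80² ≈ 5263.79.)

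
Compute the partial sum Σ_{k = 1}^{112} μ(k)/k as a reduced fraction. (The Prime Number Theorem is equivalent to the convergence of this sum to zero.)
Σ μ(k)/k = -678316192822146162262092815134314936522301/39962142402550705168325165981723972810713890

Values of μ(k) for 1 ≤ k ≤ 112: μ(1) = 1, μ(2) = -1, μ(3) = -1, μ(5) = -1, μ(6) = 1, μ(7) = -1, μ(10) = 1, μ(11) = -1, μ(13) = -1, μ(14) = 1, μ(15) = 1, μ(17) = -1, μ(19) = -1, μ(21) = 1, μ(22) = 1, μ(23) = -1, μ(26) = 1, μ(29) = -1, μ(30) = -1, μ(31) = -1, μ(33) = 1, μ(34) = 1, μ(35) = 1, μ(37) = -1, μ(38) = 1, μ(39) = 1, μ(41) = -1, μ(42) = -1, μ(43) = -1, μ(46) = 1, μ(47) = -1, μ(51) = 1, μ(53) = -1, μ(55) = 1, μ(57) = 1, μ(58) = 1, μ(59) = -1, μ(61) = -1, μ(62) = 1, μ(65) = 1, μ(66) = -1, μ(67) = -1, μ(69) = 1, μ(70) = -1, μ(71) = -1, μ(73) = -1, μ(74) = 1, μ(77) = 1, μ(78) = -1, μ(79) = -1, μ(82) = 1, μ(83) = -1, μ(85) = 1, μ(86) = 1, μ(87) = 1, μ(89) = -1, μ(91) = 1, μ(93) = 1, μ(94) = 1, μ(95) = 1, μ(97) = -1, μ(101) = -1, μ(102) = -1, μ(103) = -1, μ(105) = -1, μ(106) = 1, μ(107) = -1, μ(109) = -1, μ(110) = -1, μ(111) = 1, with μ = 0 on non-squarefree integers. Summing μ(k)/k for k where μ(k) ≠ 0 gives -678316192822146162262092815134314936522301/39962142402550705168325165981723972810713890 ≈ -0.0170. (PNT ⟺ this sum → 0 as n → ∞.)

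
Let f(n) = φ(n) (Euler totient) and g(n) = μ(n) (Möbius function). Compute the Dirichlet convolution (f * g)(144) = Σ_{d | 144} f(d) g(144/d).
(φ * μ)(144) = 16

Divisors of 144: [1, 2, 3, 4, 6, 8, 9, 12, 16, 18, 24, 36, 48, 72, 144]. For each d | 144:
  d = 1: φ(1) · μ(144/1) = 1 · 0 = 0
  d = 2: φ(2) · μ(144/2) = 1 · 0 = 0
  d = 3: φ(3) · μ(144/3) = 2 · 0 = 0
  d = 4: φ(4) · μ(144/4) = 2 · 0 = 0
  d = 6: φ(6) · μ(144/6) = 2 · 0 = 0
  d = 8: φ(8) · μ(144/8) = 4 · 0 = 0
  d = 9: φ(9) · μ(144/9) = 6 · 0 = 0
  d = 12: φ(12) · μ(144/12) = 4 · 0 = 0
  d = 16: φ(16) · μ(144/16) = 8 · 0 = 0
  d = 18: φ(18) · μ(144/18) = 6 · 0 = 0
  d = 24: φ(24) · μ(144/24) = 8 · 1 = 8
  d = 36: φ(36) · μ(144/36) = 12 · 0 = 0
  d = 48: φ(48) · μ(144/48) = 16 · -1 = -16
  d = 72: φ(72) · μ(144/72) = 24 · -1 = -24
  d = 144: φ(144) · μ(144/144) = 48 · 1 = 48
Summing: (φ * μ)(144) = 0 + 0 + 0 + 0 + 0 + 0 + 0 + 0 + 0 + 0 + 8 + 0 + -16 + -24 + 48 = 16.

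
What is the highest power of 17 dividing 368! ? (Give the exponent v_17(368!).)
v_17(368!) = 22

Legendre's formula: v_p(n!) = Σ_{k ≥ 1} ⌊n / p^k⌋. For p = 17, n = 368, the terms are:
  ⌊368/17^1⌋ = ⌊368/17⌋ = 21
  ⌊368/17^2⌋ = ⌊368/289⌋ = 1
(the next term ⌊368/17^3⌋ = 0, terminating the sum). Summing: v_17(368!) = 21 + 1 = 22.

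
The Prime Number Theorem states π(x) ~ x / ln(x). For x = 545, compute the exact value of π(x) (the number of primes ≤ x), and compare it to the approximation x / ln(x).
π(545) = 100;  x/ln(x) ≈ 86.50;  relative error ≈ 13.50%.

Directly count primes up to 545: π(545) = 100. The PNT approximation gives 545/ln(545) ≈ 545/6.30079 ≈ 86.50. Relative error (π(x) − x/ln(x)) / π(x) ≈ 13.50%; the approximation is known to undercount slightly (Li(x) is a better estimate).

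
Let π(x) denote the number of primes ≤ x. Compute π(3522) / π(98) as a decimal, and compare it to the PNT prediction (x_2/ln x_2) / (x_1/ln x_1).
π(3522)/π(98) = 491/25 ≈ 19.6400;  PNT prediction ≈ 20.1766.

π(98) = 25 and π(3522) = 491, so π(3522)/π(98) ≈ 19.6400. The PNT-predicted ratio is (3522/ln(3522)) / (98/ln(98)) ≈ 20.1766. The two agree to within a few percent, as expected.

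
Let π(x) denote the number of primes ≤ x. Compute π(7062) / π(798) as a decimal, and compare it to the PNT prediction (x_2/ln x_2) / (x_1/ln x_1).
π(7062)/π(798) = 907/139 ≈ 6.5252;  PNT prediction ≈ 6.6724.

π(798) = 139 and π(7062) = 907, so π(7062)/π(798) ≈ 6.5252. The PNT-predicted ratio is (7062/ln(7062)) / (798/ln(798)) ≈ 6.6724. The two agree to within a few percent, as expected.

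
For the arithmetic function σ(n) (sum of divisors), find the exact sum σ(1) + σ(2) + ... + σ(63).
Σ_{n ≤ 63} σ(n) = 3276

Compute σ(n) for each 1 ≤ n ≤ 63: σ(1) = 1, σ(2) = 3, σ(3) = 4, σ(4) = 7, σ(5) = 6, σ(6) = 12, σ(7) = 8, σ(8) = 15, σ(9) = 13, σ(10) = 18, σ(11) = 12, σ(12) = 28, σ(13) = 14, σ(14) = 24, σ(15) = 24, σ(16) = 31, σ(17) = 18, σ(18) = 39, σ(19) = 20, σ(20) = 42, σ(21) = 32, σ(22) = 36, σ(23) = 24, σ(24) = 60, σ(25) = 31, σ(26) = 42, σ(27) = 40, σ(28) = 56, σ(29) = 30, σ(30) = 72, σ(31) = 32, σ(32) = 63, σ(33) = 48, σ(34) = 54, σ(35) = 48, σ(36) = 91, σ(37) = 38, σ(38) = 60, σ(39) = 56, σ(40) = 90, σ(41) = 42, σ(42) = 96, σ(43) = 44, σ(44) = 84, σ(45) = 78, σ(46) = 72, σ(47) = 48, σ(48) = 124, σ(49) = 57, σ(50) = 93, σ(51) = 72, σ(52) = 98, σ(53) = 54, σ(54) = 120, σ(55) = 72, σ(56) = 120, σ(57) = 80, σ(58) = 90, σ(59) = 60, σ(60) = 168, σ(61) = 62, σ(62) = 96, σ(63) = 104. Summing all 63 values: 3276. (Average order: Σ_{n ≤ x} σ(n) ~ (π²/12) x². For x = 63, (π²/12)·63² ≈ 3264.37.)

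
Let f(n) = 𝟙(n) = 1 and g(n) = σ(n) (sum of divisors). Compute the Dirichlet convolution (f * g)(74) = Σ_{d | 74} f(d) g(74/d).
(𝟙 * σ)(74) = 156

Divisors of 74: [1, 2, 37, 74]. For each d | 74:
  d = 1: 𝟙(1) · σ(74/1) = 1 · 114 = 114
  d = 2: 𝟙(2) · σ(74/2) = 1 · 38 = 38
  d = 37: 𝟙(37) · σ(74/37) = 1 · 3 = 3
  d = 74: 𝟙(74) · σ(74/74) = 1 · 1 = 1
Summing: (𝟙 * σ)(74) = 114 + 38 + 3 + 1 = 156.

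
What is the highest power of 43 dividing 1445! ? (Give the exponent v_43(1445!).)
v_43(1445!) = 33

Legendre's formula: v_p(n!) = Σ_{k ≥ 1} ⌊n / p^k⌋. For p = 43, n = 1445, the terms are:
  ⌊1445/43^1⌋ = ⌊1445/43⌋ = 33
(the next term ⌊1445/43^2⌋ = 0, terminating the sum). Summing: v_43(1445!) = 33 = 33.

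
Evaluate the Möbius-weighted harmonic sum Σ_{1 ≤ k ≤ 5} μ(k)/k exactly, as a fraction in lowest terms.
Σ μ(k)/k = -1/30

Values of μ(k) for 1 ≤ k ≤ 5: μ(1) = 1, μ(2) = -1, μ(3) = -1, μ(5) = -1, with μ = 0 on non-squarefree integers. Summing μ(k)/k for k where μ(k) ≠ 0 gives -1/30 ≈ -0.0333. (PNT ⟺ this sum → 0 as n → ∞.)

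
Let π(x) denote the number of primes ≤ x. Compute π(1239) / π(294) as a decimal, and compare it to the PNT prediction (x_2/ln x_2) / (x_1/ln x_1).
π(1239)/π(294) = 203/62 ≈ 3.2742;  PNT prediction ≈ 3.3631.

π(294) = 62 and π(1239) = 203, so π(1239)/π(294) ≈ 3.2742. The PNT-predicted ratio is (1239/ln(1239)) / (294/ln(294)) ≈ 3.3631. The two agree to within a few percent, as expected.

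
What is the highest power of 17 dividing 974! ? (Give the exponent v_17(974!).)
v_17(974!) = 60

Legendre's formula: v_p(n!) = Σ_{k ≥ 1} ⌊n / p^k⌋. For p = 17, n = 974, the terms are:
  ⌊974/17^1⌋ = ⌊974/17⌋ = 57
  ⌊974/17^2⌋ = ⌊974/289⌋ = 3
(the next term ⌊974/17^3⌋ = 0, terminating the sum). Summing: v_17(974!) = 57 + 3 = 60.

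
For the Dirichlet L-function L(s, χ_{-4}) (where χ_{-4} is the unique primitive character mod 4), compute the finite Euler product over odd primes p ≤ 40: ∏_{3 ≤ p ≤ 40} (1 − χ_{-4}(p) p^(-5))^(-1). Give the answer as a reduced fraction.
∏ = 36434162976122653852428171915209665920933190877591375/36574689167094305070442169349729960875390257302863872

The odd primes p ≤ 40 are [3, 5, 7, 11, 13, 17, 19, 23, 29, 31, 37]. For each, χ(p) = 1 if p ≡ 1 mod 4, χ(p) = −1 if p ≡ 3 mod 4. Taking (1 − χ(p)/p^5)^(-1) = p^5/(p^5 − χ(p)): (1 − (-1)/3^5)^(-1) · (1 − (1)/5^5)^(-1) · (1 − (-1)/7^5)^(-1) · (1 − (-1)/11^5)^(-1) · (1 − (1)/13^5)^(-1) · (1 − (1)/17^5)^(-1) · (1 − (-1)/19^5)^(-1) · (1 − (-1)/23^5)^(-1) · (1 − (1)/29^5)^(-1) · (1 − (-1)/31^5)^(-1) · (1 − (1)/37^5)^(-1) = 36434162976122653852428171915209665920933190877591375/36574689167094305070442169349729960875390257302863872.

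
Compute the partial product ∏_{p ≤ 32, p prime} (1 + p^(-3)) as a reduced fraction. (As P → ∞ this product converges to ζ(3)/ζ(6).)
∏ = 123276368443014873612288/104343309932640260237195

The primes p ≤ 32 are [2, 3, 5, 7, 11, 13, 17, 19, 23, 29, 31]. For each, (1 + 1/p^3) = (p^3 + 1)/p^3. Multiplying these fractions over p ∈ [2, 3, 5, 7, 11, 13, 17, 19, 23, 29, 31] gives 123276368443014873612288/104343309932640260237195. (In the limit P → ∞ this tends to ζ(3)/ζ(6).)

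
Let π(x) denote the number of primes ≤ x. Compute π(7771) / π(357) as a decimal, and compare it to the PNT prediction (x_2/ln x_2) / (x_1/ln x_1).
π(7771)/π(357) = 985/71 ≈ 13.8732;  PNT prediction ≈ 14.2824.

π(357) = 71 and π(7771) = 985, so π(7771)/π(357) ≈ 13.8732. The PNT-predicted ratio is (7771/ln(7771)) / (357/ln(357)) ≈ 14.2824. The two agree to within a few percent, as expected.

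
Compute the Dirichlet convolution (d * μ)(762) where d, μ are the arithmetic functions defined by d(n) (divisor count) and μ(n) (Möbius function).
(d * μ)(762) = 1

Divisors of 762: [1, 2, 3, 6, 127, 254, 381, 762]. For each d | 762:
  d = 1: d(1) · μ(762/1) = 1 · -1 = -1
  d = 2: d(2) · μ(762/2) = 2 · 1 = 2
  d = 3: d(3) · μ(762/3) = 2 · 1 = 2
  d = 6: d(6) · μ(762/6) = 4 · -1 = -4
  d = 127: d(127) · μ(762/127) = 2 · 1 = 2
  d = 254: d(254) · μ(762/254) = 4 · -1 = -4
  d = 381: d(381) · μ(762/381) = 4 · -1 = -4
  d = 762: d(762) · μ(762/762) = 8 · 1 = 8
Summing: (d * μ)(762) = -1 + 2 + 2 + -4 + 2 + -4 + -4 + 8 = 1.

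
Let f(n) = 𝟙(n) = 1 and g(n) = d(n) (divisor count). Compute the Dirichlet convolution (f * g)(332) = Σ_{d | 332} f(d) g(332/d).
(𝟙 * d)(332) = 18

Divisors of 332: [1, 2, 4, 83, 166, 332]. For each d | 332:
  d = 1: 𝟙(1) · d(332/1) = 1 · 6 = 6
  d = 2: 𝟙(2) · d(332/2) = 1 · 4 = 4
  d = 4: 𝟙(4) · d(332/4) = 1 · 2 = 2
  d = 83: 𝟙(83) · d(332/83) = 1 · 3 = 3
  d = 166: 𝟙(166) · d(332/166) = 1 · 2 = 2
  d = 332: 𝟙(332) · d(332/332) = 1 · 1 = 1
Summing: (𝟙 * d)(332) = 6 + 4 + 2 + 3 + 2 + 1 = 18.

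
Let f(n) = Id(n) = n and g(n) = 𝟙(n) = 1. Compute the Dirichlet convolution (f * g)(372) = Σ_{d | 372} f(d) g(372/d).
(Id * 𝟙)(372) = 896

Divisors of 372: [1, 2, 3, 4, 6, 12, 31, 62, 93, 124, 186, 372]. For each d | 372:
  d = 1: Id(1) · 𝟙(372/1) = 1 · 1 = 1
  d = 2: Id(2) · 𝟙(372/2) = 2 · 1 = 2
  d = 3: Id(3) · 𝟙(372/3) = 3 · 1 = 3
  d = 4: Id(4) · 𝟙(372/4) = 4 · 1 = 4
  d = 6: Id(6) · 𝟙(372/6) = 6 · 1 = 6
  d = 12: Id(12) · 𝟙(372/12) = 12 · 1 = 12
  d = 31: Id(31) · 𝟙(372/31) = 31 · 1 = 31
  d = 62: Id(62) · 𝟙(372/62) = 62 · 1 = 62
  d = 93: Id(93) · 𝟙(372/93) = 93 · 1 = 93
  d = 124: Id(124) · 𝟙(372/124) = 124 · 1 = 124
  d = 186: Id(186) · 𝟙(372/186) = 186 · 1 = 186
  d = 372: Id(372) · 𝟙(372/372) = 372 · 1 = 372
Summing: (Id * 𝟙)(372) = 1 + 2 + 3 + 4 + 6 + 12 + 31 + 62 + 93 + 124 + 186 + 372 = 896.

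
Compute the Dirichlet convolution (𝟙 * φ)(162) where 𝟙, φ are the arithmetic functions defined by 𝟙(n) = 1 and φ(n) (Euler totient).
(𝟙 * φ)(162) = 162

Divisors of 162: [1, 2, 3, 6, 9, 18, 27, 54, 81, 162]. For each d | 162:
  d = 1: 𝟙(1) · φ(162/1) = 1 · 54 = 54
  d = 2: 𝟙(2) · φ(162/2) = 1 · 54 = 54
  d = 3: 𝟙(3) · φ(162/3) = 1 · 18 = 18
  d = 6: 𝟙(6) · φ(162/6) = 1 · 18 = 18
  d = 9: 𝟙(9) · φ(162/9) = 1 · 6 = 6
  d = 18: 𝟙(18) · φ(162/18) = 1 · 6 = 6
  d = 27: 𝟙(27) · φ(162/27) = 1 · 2 = 2
  d = 54: 𝟙(54) · φ(162/54) = 1 · 2 = 2
  d = 81: 𝟙(81) · φ(162/81) = 1 · 1 = 1
  d = 162: 𝟙(162) · φ(162/162) = 1 · 1 = 1
Summing: (𝟙 * φ)(162) = 54 + 54 + 18 + 18 + 6 + 6 + 2 + 2 + 1 + 1 = 162.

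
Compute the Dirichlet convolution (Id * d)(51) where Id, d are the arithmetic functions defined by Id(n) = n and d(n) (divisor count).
(Id * d)(51) = 95

Divisors of 51: [1, 3, 17, 51]. For each d | 51:
  d = 1: Id(1) · d(51/1) = 1 · 4 = 4
  d = 3: Id(3) · d(51/3) = 3 · 2 = 6
  d = 17: Id(17) · d(51/17) = 17 · 2 = 34
  d = 51: Id(51) · d(51/51) = 51 · 1 = 51
Summing: (Id * d)(51) = 4 + 6 + 34 + 51 = 95.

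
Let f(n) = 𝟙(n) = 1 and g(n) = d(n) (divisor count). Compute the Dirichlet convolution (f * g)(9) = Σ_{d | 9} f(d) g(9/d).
(𝟙 * d)(9) = 6

Divisors of 9: [1, 3, 9]. For each d | 9:
  d = 1: 𝟙(1) · d(9/1) = 1 · 3 = 3
  d = 3: 𝟙(3) · d(9/3) = 1 · 2 = 2
  d = 9: 𝟙(9) · d(9/9) = 1 · 1 = 1
Summing: (𝟙 * d)(9) = 3 + 2 + 1 = 6.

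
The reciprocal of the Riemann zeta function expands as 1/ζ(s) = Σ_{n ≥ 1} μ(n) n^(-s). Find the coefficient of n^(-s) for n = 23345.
μ(23345) = 1

Factor n = 23345 = 5 · 7 · 23 · 29. μ(n) = 0 if any exponent ≥ 2 (not squarefree); otherwise μ(n) = (−1)^{ω(n)} where ω(n) is the number of distinct prime factors. Applying: μ(23345) = 1.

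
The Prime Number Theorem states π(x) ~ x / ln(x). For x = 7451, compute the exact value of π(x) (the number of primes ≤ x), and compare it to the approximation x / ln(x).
π(7451) = 943;  x/ln(x) ≈ 835.68;  relative error ≈ 11.38%.

Directly count primes up to 7451: π(7451) = 943. The PNT approximation gives 7451/ln(7451) ≈ 7451/8.91610 ≈ 835.68. Relative error (π(x) − x/ln(x)) / π(x) ≈ 11.38%; the approximation is known to undercount slightly (Li(x) is a better estimate).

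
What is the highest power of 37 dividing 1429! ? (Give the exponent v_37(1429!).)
v_37(1429!) = 39

Legendre's formula: v_p(n!) = Σ_{k ≥ 1} ⌊n / p^k⌋. For p = 37, n = 1429, the terms are:
  ⌊1429/37^1⌋ = ⌊1429/37⌋ = 38
  ⌊1429/37^2⌋ = ⌊1429/1369⌋ = 1
(the next term ⌊1429/37^3⌋ = 0, terminating the sum). Summing: v_37(1429!) = 38 + 1 = 39.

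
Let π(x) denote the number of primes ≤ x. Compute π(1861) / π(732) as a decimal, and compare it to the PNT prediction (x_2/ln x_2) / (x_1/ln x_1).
π(1861)/π(732) = 284/129 ≈ 2.2016;  PNT prediction ≈ 2.2273.

π(732) = 129 and π(1861) = 284, so π(1861)/π(732) ≈ 2.2016. The PNT-predicted ratio is (1861/ln(1861)) / (732/ln(732)) ≈ 2.2273. The two agree to within a few percent, as expected.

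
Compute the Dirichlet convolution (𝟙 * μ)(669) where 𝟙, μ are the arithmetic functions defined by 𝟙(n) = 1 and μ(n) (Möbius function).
(𝟙 * μ)(669) = 0

Divisors of 669: [1, 3, 223, 669]. For each d | 669:
  d = 1: 𝟙(1) · μ(669/1) = 1 · 1 = 1
  d = 3: 𝟙(3) · μ(669/3) = 1 · -1 = -1
  d = 223: 𝟙(223) · μ(669/223) = 1 · -1 = -1
  d = 669: 𝟙(669) · μ(669/669) = 1 · 1 = 1
Summing: (𝟙 * μ)(669) = 1 + -1 + -1 + 1 = 0.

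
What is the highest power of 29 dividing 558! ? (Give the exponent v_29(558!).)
v_29(558!) = 19

Legendre's formula: v_p(n!) = Σ_{k ≥ 1} ⌊n / p^k⌋. For p = 29, n = 558, the terms are:
  ⌊558/29^1⌋ = ⌊558/29⌋ = 19
(the next term ⌊558/29^2⌋ = 0, terminating the sum). Summing: v_29(558!) = 19 = 19.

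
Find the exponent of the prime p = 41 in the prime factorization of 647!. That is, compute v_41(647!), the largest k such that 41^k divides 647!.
v_41(647!) = 15

Legendre's formula: v_p(n!) = Σ_{k ≥ 1} ⌊n / p^k⌋. For p = 41, n = 647, the terms are:
  ⌊647/41^1⌋ = ⌊647/41⌋ = 15
(the next term ⌊647/41^2⌋ = 0, terminating the sum). Summing: v_41(647!) = 15 = 15.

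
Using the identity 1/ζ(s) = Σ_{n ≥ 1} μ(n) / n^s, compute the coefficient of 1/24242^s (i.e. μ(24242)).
μ(24242) = 1

Factor n = 24242 = 2 · 17 · 23 · 31. μ(n) = 0 if any exponent ≥ 2 (not squarefree); otherwise μ(n) = (−1)^{ω(n)} where ω(n) is the number of distinct prime factors. Applying: μ(24242) = 1.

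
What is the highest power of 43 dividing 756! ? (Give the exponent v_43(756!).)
v_43(756!) = 17

Legendre's formula: v_p(n!) = Σ_{k ≥ 1} ⌊n / p^k⌋. For p = 43, n = 756, the terms are:
  ⌊756/43^1⌋ = ⌊756/43⌋ = 17
(the next term ⌊756/43^2⌋ = 0, terminating the sum). Summing: v_43(756!) = 17 = 17.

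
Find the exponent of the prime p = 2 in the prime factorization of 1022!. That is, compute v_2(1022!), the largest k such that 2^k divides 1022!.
v_2(1022!) = 1013

Legendre's formula: v_p(n!) = Σ_{k ≥ 1} ⌊n / p^k⌋. For p = 2, n = 1022, the terms are:
  ⌊1022/2^1⌋ = ⌊1022/2⌋ = 511
  ⌊1022/2^2⌋ = ⌊1022/4⌋ = 255
  ⌊1022/2^3⌋ = ⌊1022/8⌋ = 127
  ⌊1022/2^4⌋ = ⌊1022/16⌋ = 63
  ⌊1022/2^5⌋ = ⌊1022/32⌋ = 31
  ⌊1022/2^6⌋ = ⌊1022/64⌋ = 15
  ⌊1022/2^7⌋ = ⌊1022/128⌋ = 7
  ⌊1022/2^8⌋ = ⌊1022/256⌋ = 3
  ⌊1022/2^9⌋ = ⌊1022/512⌋ = 1
(the next term ⌊1022/2^10⌋ = 0, terminating the sum). Summing: v_2(1022!) = 511 + 255 + 127 + 63 + 31 + 15 + 7 + 3 + 1 = 1013.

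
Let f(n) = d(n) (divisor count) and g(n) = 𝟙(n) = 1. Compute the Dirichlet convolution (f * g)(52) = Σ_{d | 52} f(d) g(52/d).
(d * 𝟙)(52) = 18

Divisors of 52: [1, 2, 4, 13, 26, 52]. For each d | 52:
  d = 1: d(1) · 𝟙(52/1) = 1 · 1 = 1
  d = 2: d(2) · 𝟙(52/2) = 2 · 1 = 2
  d = 4: d(4) · 𝟙(52/4) = 3 · 1 = 3
  d = 13: d(13) · 𝟙(52/13) = 2 · 1 = 2
  d = 26: d(26) · 𝟙(52/26) = 4 · 1 = 4
  d = 52: d(52) · 𝟙(52/52) = 6 · 1 = 6
Summing: (d * 𝟙)(52) = 1 + 2 + 3 + 2 + 4 + 6 = 18.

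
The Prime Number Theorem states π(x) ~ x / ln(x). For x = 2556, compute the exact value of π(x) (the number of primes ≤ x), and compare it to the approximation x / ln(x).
π(2556) = 374;  x/ln(x) ≈ 325.76;  relative error ≈ 12.90%.

Directly count primes up to 2556: π(2556) = 374. The PNT approximation gives 2556/ln(2556) ≈ 2556/7.84620 ≈ 325.76. Relative error (π(x) − x/ln(x)) / π(x) ≈ 12.90%; the approximation is known to undercount slightly (Li(x) is a better estimate).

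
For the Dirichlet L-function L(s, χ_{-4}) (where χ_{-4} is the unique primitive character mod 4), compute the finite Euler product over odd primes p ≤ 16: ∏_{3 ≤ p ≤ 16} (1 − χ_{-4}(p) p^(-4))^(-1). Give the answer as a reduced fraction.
∏ = 12412162137375/12550936856576

The odd primes p ≤ 16 are [3, 5, 7, 11, 13]. For each, χ(p) = 1 if p ≡ 1 mod 4, χ(p) = −1 if p ≡ 3 mod 4. Taking (1 − χ(p)/p^4)^(-1) = p^4/(p^4 − χ(p)): (1 − (-1)/3^4)^(-1) · (1 − (1)/5^4)^(-1) · (1 − (-1)/7^4)^(-1) · (1 − (-1)/11^4)^(-1) · (1 − (1)/13^4)^(-1) = 12412162137375/12550936856576.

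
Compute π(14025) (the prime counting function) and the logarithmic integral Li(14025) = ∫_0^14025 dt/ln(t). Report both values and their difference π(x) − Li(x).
π(14025) = 1654;  Li(14025) ≈ 1674.88;  π(x) − Li(x) ≈ -20.88.

Direct count of primes ≤ 14025 gives π(14025) = 1654. Numerical evaluation of the logarithmic integral gives Li(14025) ≈ 1674.88. The difference π(x) − Li(x) ≈ -20.88 is typically negative for small/moderate x (Li(x) overestimates), though Littlewood's theorem shows this sign changes infinitely often.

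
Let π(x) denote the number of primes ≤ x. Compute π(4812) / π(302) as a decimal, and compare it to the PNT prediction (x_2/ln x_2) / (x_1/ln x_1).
π(4812)/π(302) = 647/62 ≈ 10.4355;  PNT prediction ≈ 10.7312.

π(302) = 62 and π(4812) = 647, so π(4812)/π(302) ≈ 10.4355. The PNT-predicted ratio is (4812/ln(4812)) / (302/ln(302)) ≈ 10.7312. The two agree to within a few percent, as expected.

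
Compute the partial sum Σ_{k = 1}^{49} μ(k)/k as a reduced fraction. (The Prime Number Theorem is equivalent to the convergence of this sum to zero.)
Σ μ(k)/k = -12611493192339623/614889782588491410

Values of μ(k) for 1 ≤ k ≤ 49: μ(1) = 1, μ(2) = -1, μ(3) = -1, μ(5) = -1, μ(6) = 1, μ(7) = -1, μ(10) = 1, μ(11) = -1, μ(13) = -1, μ(14) = 1, μ(15) = 1, μ(17) = -1, μ(19) = -1, μ(21) = 1, μ(22) = 1, μ(23) = -1, μ(26) = 1, μ(29) = -1, μ(30) = -1, μ(31) = -1, μ(33) = 1, μ(34) = 1, μ(35) = 1, μ(37) = -1, μ(38) = 1, μ(39) = 1, μ(41) = -1, μ(42) = -1, μ(43) = -1, μ(46) = 1, μ(47) = -1, with μ = 0 on non-squarefree integers. Summing μ(k)/k for k where μ(k) ≠ 0 gives -12611493192339623/614889782588491410 ≈ -0.0205. (PNT ⟺ this sum → 0 as n → ∞.)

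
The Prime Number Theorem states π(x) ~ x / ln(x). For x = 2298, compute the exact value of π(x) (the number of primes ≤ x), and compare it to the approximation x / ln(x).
π(2298) = 342;  x/ln(x) ≈ 296.91;  relative error ≈ 13.19%.

Directly count primes up to 2298: π(2298) = 342. The PNT approximation gives 2298/ln(2298) ≈ 2298/7.73979 ≈ 296.91. Relative error (π(x) − x/ln(x)) / π(x) ≈ 13.19%; the approximation is known to undercount slightly (Li(x) is a better estimate).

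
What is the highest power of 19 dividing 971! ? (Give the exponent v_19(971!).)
v_19(971!) = 53

Legendre's formula: v_p(n!) = Σ_{k ≥ 1} ⌊n / p^k⌋. For p = 19, n = 971, the terms are:
  ⌊971/19^1⌋ = ⌊971/19⌋ = 51
  ⌊971/19^2⌋ = ⌊971/361⌋ = 2
(the next term ⌊971/19^3⌋ = 0, terminating the sum). Summing: v_19(971!) = 51 + 2 = 53.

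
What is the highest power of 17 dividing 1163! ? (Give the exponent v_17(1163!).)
v_17(1163!) = 72

Legendre's formula: v_p(n!) = Σ_{k ≥ 1} ⌊n / p^k⌋. For p = 17, n = 1163, the terms are:
  ⌊1163/17^1⌋ = ⌊1163/17⌋ = 68
  ⌊1163/17^2⌋ = ⌊1163/289⌋ = 4
(the next term ⌊1163/17^3⌋ = 0, terminating the sum). Summing: v_17(1163!) = 68 + 4 = 72.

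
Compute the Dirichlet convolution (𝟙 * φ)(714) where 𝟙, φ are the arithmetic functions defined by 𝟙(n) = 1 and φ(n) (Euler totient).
(𝟙 * φ)(714) = 714

Divisors of 714: [1, 2, 3, 6, 7, 14, 17, 21, 34, 42, 51, 102, 119, 238, 357, 714]. For each d | 714:
  d = 1: 𝟙(1) · φ(714/1) = 1 · 192 = 192
  d = 2: 𝟙(2) · φ(714/2) = 1 · 192 = 192
  d = 3: 𝟙(3) · φ(714/3) = 1 · 96 = 96
  d = 6: 𝟙(6) · φ(714/6) = 1 · 96 = 96
  d = 7: 𝟙(7) · φ(714/7) = 1 · 32 = 32
  d = 14: 𝟙(14) · φ(714/14) = 1 · 32 = 32
  d = 17: 𝟙(17) · φ(714/17) = 1 · 12 = 12
  d = 21: 𝟙(21) · φ(714/21) = 1 · 16 = 16
  d = 34: 𝟙(34) · φ(714/34) = 1 · 12 = 12
  d = 42: 𝟙(42) · φ(714/42) = 1 · 16 = 16
  d = 51: 𝟙(51) · φ(714/51) = 1 · 6 = 6
  d = 102: 𝟙(102) · φ(714/102) = 1 · 6 = 6
  d = 119: 𝟙(119) · φ(714/119) = 1 · 2 = 2
  d = 238: 𝟙(238) · φ(714/238) = 1 · 2 = 2
  d = 357: 𝟙(357) · φ(714/357) = 1 · 1 = 1
  d = 714: 𝟙(714) · φ(714/714) = 1 · 1 = 1
Summing: (𝟙 * φ)(714) = 192 + 192 + 96 + 96 + 32 + 32 + 12 + 16 + 12 + 16 + 6 + 6 + 2 + 2 + 1 + 1 = 714.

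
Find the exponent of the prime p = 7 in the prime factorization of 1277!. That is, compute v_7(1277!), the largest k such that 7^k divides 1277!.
v_7(1277!) = 211

Legendre's formula: v_p(n!) = Σ_{k ≥ 1} ⌊n / p^k⌋. For p = 7, n = 1277, the terms are:
  ⌊1277/7^1⌋ = ⌊1277/7⌋ = 182
  ⌊1277/7^2⌋ = ⌊1277/49⌋ = 26
  ⌊1277/7^3⌋ = ⌊1277/343⌋ = 3
(the next term ⌊1277/7^4⌋ = 0, terminating the sum). Summing: v_7(1277!) = 182 + 26 + 3 = 211.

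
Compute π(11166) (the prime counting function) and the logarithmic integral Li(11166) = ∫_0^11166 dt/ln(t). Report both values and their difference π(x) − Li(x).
π(11166) = 1352;  Li(11166) ≈ 1371.97;  π(x) − Li(x) ≈ -19.97.

Direct count of primes ≤ 11166 gives π(11166) = 1352. Numerical evaluation of the logarithmic integral gives Li(11166) ≈ 1371.97. The difference π(x) − Li(x) ≈ -19.97 is typically negative for small/moderate x (Li(x) overestimates), though Littlewood's theorem shows this sign changes infinitely often.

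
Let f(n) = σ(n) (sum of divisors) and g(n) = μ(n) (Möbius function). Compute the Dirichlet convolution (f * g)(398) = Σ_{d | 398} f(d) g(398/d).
(σ * μ)(398) = 398

Divisors of 398: [1, 2, 199, 398]. For each d | 398:
  d = 1: σ(1) · μ(398/1) = 1 · 1 = 1
  d = 2: σ(2) · μ(398/2) = 3 · -1 = -3
  d = 199: σ(199) · μ(398/199) = 200 · -1 = -200
  d = 398: σ(398) · μ(398/398) = 600 · 1 = 600
Summing: (σ * μ)(398) = 1 + -3 + -200 + 600 = 398.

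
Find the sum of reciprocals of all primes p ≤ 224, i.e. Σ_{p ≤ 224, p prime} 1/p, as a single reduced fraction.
Σ 1/p = 718699639327957473429492425322377115938612460993073775465130392853544377727917042657991/367009731827331916465034565550136732339800312955331782619462457039988073311157667212930

π(224) = 48, so the primes ≤ 224 are [2, 3, 5, 7, 11, 13, 17, 19, 23, 29, 31, 37, 41, 43, 47, 53, 59, 61, 67, 71, 73, 79, 83, 89, 97, 101, 103, 107, 109, 113, 127, 131, 137, 139, 149, 151, 157, 163, 167, 173, 179, 181, 191, 193, 197, 199, 211, 223]. Summing 1/p over these primes: 718699639327957473429492425322377115938612460993073775465130392853544377727917042657991/367009731827331916465034565550136732339800312955331782619462457039988073311157667212930 ≈ 1.9583. Mertens estimate ln ln(224) + 0.2615 ≈ 1.9501.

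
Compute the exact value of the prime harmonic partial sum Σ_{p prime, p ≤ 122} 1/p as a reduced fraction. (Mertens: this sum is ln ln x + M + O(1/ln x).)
Σ 1/p = 58472171373748331322981543916880425472323867753/31610054640417607788145206291543662493274686990

π(122) = 30, so the primes ≤ 122 are [2, 3, 5, 7, 11, 13, 17, 19, 23, 29, 31, 37, 41, 43, 47, 53, 59, 61, 67, 71, 73, 79, 83, 89, 97, 101, 103, 107, 109, 113]. Summing 1/p over these primes: 58472171373748331322981543916880425472323867753/31610054640417607788145206291543662493274686990 ≈ 1.8498. Mertens estimate ln ln(122) + 0.2615 ≈ 1.8310.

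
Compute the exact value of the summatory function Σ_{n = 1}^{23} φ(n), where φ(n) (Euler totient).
Σ_{n ≤ 23} φ(n) = 172

Compute φ(n) for each 1 ≤ n ≤ 23: φ(1) = 1, φ(2) = 1, φ(3) = 2, φ(4) = 2, φ(5) = 4, φ(6) = 2, φ(7) = 6, φ(8) = 4, φ(9) = 6, φ(10) = 4, φ(11) = 10, φ(12) = 4, φ(13) = 12, φ(14) = 6, φ(15) = 8, φ(16) = 8, φ(17) = 16, φ(18) = 6, φ(19) = 18, φ(20) = 8, φ(21) = 12, φ(22) = 10, φ(23) = 22. Summing all 23 values: 172. (Average order: Σ_{n ≤ x} φ(n) ~ (3/π²) x². For x = 23, (3/π²)·23² ≈ 160.80.)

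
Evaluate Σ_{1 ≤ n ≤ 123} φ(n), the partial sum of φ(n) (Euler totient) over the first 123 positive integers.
Σ_{n ≤ 123} φ(n) = 4636

Compute φ(n) for each 1 ≤ n ≤ 123: φ(1) = 1, φ(2) = 1, φ(3) = 2, φ(4) = 2, φ(5) = 4, φ(6) = 2, φ(7) = 6, φ(8) = 4, φ(9) = 6, φ(10) = 4, φ(11) = 10, φ(12) = 4, φ(13) = 12, φ(14) = 6, φ(15) = 8, φ(16) = 8, φ(17) = 16, φ(18) = 6, φ(19) = 18, φ(20) = 8, φ(21) = 12, φ(22) = 10, φ(23) = 22, φ(24) = 8, φ(25) = 20, φ(26) = 12, φ(27) = 18, φ(28) = 12, φ(29) = 28, φ(30) = 8, φ(31) = 30, φ(32) = 16, φ(33) = 20, φ(34) = 16, φ(35) = 24, φ(36) = 12, φ(37) = 36, φ(38) = 18, φ(39) = 24, φ(40) = 16, φ(41) = 40, φ(42) = 12, φ(43) = 42, φ(44) = 20, φ(45) = 24, φ(46) = 22, φ(47) = 46, φ(48) = 16, φ(49) = 42, φ(50) = 20, φ(51) = 32, φ(52) = 24, φ(53) = 52, φ(54) = 18, φ(55) = 40, φ(56) = 24, φ(57) = 36, φ(58) = 28, φ(59) = 58, φ(60) = 16, φ(61) = 60, φ(62) = 30, φ(63) = 36, φ(64) = 32, φ(65) = 48, φ(66) = 20, φ(67) = 66, φ(68) = 32, φ(69) = 44, φ(70) = 24, φ(71) = 70, φ(72) = 24, φ(73) = 72, φ(74) = 36, φ(75) = 40, φ(76) = 36, φ(77) = 60, φ(78) = 24, φ(79) = 78, φ(80) = 32, φ(81) = 54, φ(82) = 40, φ(83) = 82, φ(84) = 24, φ(85) = 64, φ(86) = 42, φ(87) = 56, φ(88) = 40, φ(89) = 88, φ(90) = 24, φ(91) = 72, φ(92) = 44, φ(93) = 60, φ(94) = 46, φ(95) = 72, φ(96) = 32, φ(97) = 96, φ(98) = 42, φ(99) = 60, φ(100) = 40, φ(101) = 100, φ(102) = 32, φ(103) = 102, φ(104) = 48, φ(105) = 48, φ(106) = 52, φ(107) = 106, φ(108) = 36, φ(109) = 108, φ(110) = 40, φ(111) = 72, φ(112) = 48, φ(113) = 112, φ(114) = 36, φ(115) = 88, φ(116) = 56, φ(117) = 72, φ(118) = 58, φ(119) = 96, φ(120) = 32, φ(121) = 110, φ(122) = 60, φ(123) = 80. Summing all 123 values: 4636. (Average order: Σ_{n ≤ x} φ(n) ~ (3/π²) x². For x = 123, (3/π²)·123² ≈ 4598.66.)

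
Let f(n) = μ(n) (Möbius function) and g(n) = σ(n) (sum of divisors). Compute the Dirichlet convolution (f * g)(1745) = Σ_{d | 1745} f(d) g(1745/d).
(μ * σ)(1745) = 1745

Divisors of 1745: [1, 5, 349, 1745]. For each d | 1745:
  d = 1: μ(1) · σ(1745/1) = 1 · 2100 = 2100
  d = 5: μ(5) · σ(1745/5) = -1 · 350 = -350
  d = 349: μ(349) · σ(1745/349) = -1 · 6 = -6
  d = 1745: μ(1745) · σ(1745/1745) = 1 · 1 = 1
Summing: (μ * σ)(1745) = 2100 + -350 + -6 + 1 = 1745.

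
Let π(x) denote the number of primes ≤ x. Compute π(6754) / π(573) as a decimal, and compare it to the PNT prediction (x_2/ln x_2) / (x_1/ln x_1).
π(6754)/π(573) = 869/105 ≈ 8.2762;  PNT prediction ≈ 8.4894.

π(573) = 105 and π(6754) = 869, so π(6754)/π(573) ≈ 8.2762. The PNT-predicted ratio is (6754/ln(6754)) / (573/ln(573)) ≈ 8.4894. The two agree to within a few percent, as expected.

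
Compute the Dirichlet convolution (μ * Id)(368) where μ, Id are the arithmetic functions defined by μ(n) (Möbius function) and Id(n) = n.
(μ * Id)(368) = 176

Divisors of 368: [1, 2, 4, 8, 16, 23, 46, 92, 184, 368]. For each d | 368:
  d = 1: μ(1) · Id(368/1) = 1 · 368 = 368
  d = 2: μ(2) · Id(368/2) = -1 · 184 = -184
  d = 4: μ(4) · Id(368/4) = 0 · 92 = 0
  d = 8: μ(8) · Id(368/8) = 0 · 46 = 0
  d = 16: μ(16) · Id(368/16) = 0 · 23 = 0
  d = 23: μ(23) · Id(368/23) = -1 · 16 = -16
  d = 46: μ(46) · Id(368/46) = 1 · 8 = 8
  d = 92: μ(92) · Id(368/92) = 0 · 4 = 0
  d = 184: μ(184) · Id(368/184) = 0 · 2 = 0
  d = 368: μ(368) · Id(368/368) = 0 · 1 = 0
Summing: (μ * Id)(368) = 368 + -184 + 0 + 0 + 0 + -16 + 8 + 0 + 0 + 0 = 176.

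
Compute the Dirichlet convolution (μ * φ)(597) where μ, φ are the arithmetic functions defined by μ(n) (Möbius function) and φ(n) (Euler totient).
(μ * φ)(597) = 197

Divisors of 597: [1, 3, 199, 597]. For each d | 597:
  d = 1: μ(1) · φ(597/1) = 1 · 396 = 396
  d = 3: μ(3) · φ(597/3) = -1 · 198 = -198
  d = 199: μ(199) · φ(597/199) = -1 · 2 = -2
  d = 597: μ(597) · φ(597/597) = 1 · 1 = 1
Summing: (μ * φ)(597) = 396 + -198 + -2 + 1 = 197.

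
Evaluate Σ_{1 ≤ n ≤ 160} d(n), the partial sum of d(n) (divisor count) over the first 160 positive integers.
Σ_{n ≤ 160} d(n) = 842

Compute d(n) for each 1 ≤ n ≤ 160: d(1) = 1, d(2) = 2, d(3) = 2, d(4) = 3, d(5) = 2, d(6) = 4, d(7) = 2, d(8) = 4, d(9) = 3, d(10) = 4, d(11) = 2, d(12) = 6, d(13) = 2, d(14) = 4, d(15) = 4, d(16) = 5, d(17) = 2, d(18) = 6, d(19) = 2, d(20) = 6, d(21) = 4, d(22) = 4, d(23) = 2, d(24) = 8, d(25) = 3, d(26) = 4, d(27) = 4, d(28) = 6, d(29) = 2, d(30) = 8, d(31) = 2, d(32) = 6, d(33) = 4, d(34) = 4, d(35) = 4, d(36) = 9, d(37) = 2, d(38) = 4, d(39) = 4, d(40) = 8, d(41) = 2, d(42) = 8, d(43) = 2, d(44) = 6, d(45) = 6, d(46) = 4, d(47) = 2, d(48) = 10, d(49) = 3, d(50) = 6, d(51) = 4, d(52) = 6, d(53) = 2, d(54) = 8, d(55) = 4, d(56) = 8, d(57) = 4, d(58) = 4, d(59) = 2, d(60) = 12, d(61) = 2, d(62) = 4, d(63) = 6, d(64) = 7, d(65) = 4, d(66) = 8, d(67) = 2, d(68) = 6, d(69) = 4, d(70) = 8, d(71) = 2, d(72) = 12, d(73) = 2, d(74) = 4, d(75) = 6, d(76) = 6, d(77) = 4, d(78) = 8, d(79) = 2, d(80) = 10, d(81) = 5, d(82) = 4, d(83) = 2, d(84) = 12, d(85) = 4, d(86) = 4, d(87) = 4, d(88) = 8, d(89) = 2, d(90) = 12, d(91) = 4, d(92) = 6, d(93) = 4, d(94) = 4, d(95) = 4, d(96) = 12, d(97) = 2, d(98) = 6, d(99) = 6, d(100) = 9, d(101) = 2, d(102) = 8, d(103) = 2, d(104) = 8, d(105) = 8, d(106) = 4, d(107) = 2, d(108) = 12, d(109) = 2, d(110) = 8, d(111) = 4, d(112) = 10, d(113) = 2, d(114) = 8, d(115) = 4, d(116) = 6, d(117) = 6, d(118) = 4, d(119) = 4, d(120) = 16, d(121) = 3, d(122) = 4, d(123) = 4, d(124) = 6, d(125) = 4, d(126) = 12, d(127) = 2, d(128) = 8, d(129) = 4, d(130) = 8, d(131) = 2, d(132) = 12, d(133) = 4, d(134) = 4, d(135) = 8, d(136) = 8, d(137) = 2, d(138) = 8, d(139) = 2, d(140) = 12, d(141) = 4, d(142) = 4, d(143) = 4, d(144) = 15, d(145) = 4, d(146) = 4, d(147) = 6, d(148) = 6, d(149) = 2, d(150) = 12, d(151) = 2, d(152) = 8, d(153) = 6, d(154) = 8, d(155) = 4, d(156) = 12, d(157) = 2, d(158) = 4, d(159) = 4, d(160) = 12. Summing all 160 values: 842. (Dirichlet's divisor formula: Σ_{n ≤ x} d(n) = x ln(x) + (2γ − 1) x + O(√x). For x = 160, the asymptotic estimate is ≈ 836.74.)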